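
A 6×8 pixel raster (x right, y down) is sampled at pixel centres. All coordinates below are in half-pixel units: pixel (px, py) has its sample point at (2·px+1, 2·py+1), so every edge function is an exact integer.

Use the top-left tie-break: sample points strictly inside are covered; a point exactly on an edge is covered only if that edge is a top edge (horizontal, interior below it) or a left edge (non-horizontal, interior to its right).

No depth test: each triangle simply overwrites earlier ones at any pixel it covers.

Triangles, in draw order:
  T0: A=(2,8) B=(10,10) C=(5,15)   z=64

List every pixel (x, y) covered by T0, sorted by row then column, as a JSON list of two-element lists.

T0:
  2·area = 50
  edge (2, 8)→(10, 10): d=(8,2) right/bottom  bias=-1
  edge (10, 10)→(5, 15): d=(-5,5) right/bottom  bias=-1
  edge (5, 15)→(2, 8): d=(-3,-7) top-left  bias=+0
    (1,4)@(3, 9): e=[6,40,4] → █
    (2,4)@(5, 9): e=[2,30,18] → █
    (3,4)@(7, 9): e=[-2,20,32] → ·
    (5,4)@(11, 9): e=[-10,0,60] → ·  [on edge]
    (1,5)@(3, 11): e=[22,30,-2] → ·
    (2,5)@(5, 11): e=[18,20,12] → █
    (3,5)@(7, 11): e=[14,10,26] → █
    (4,5)@(9, 11): e=[10,0,40] → ·  [on edge]
    (2,6)@(5, 13): e=[34,10,6] → █
    (3,6)@(7, 13): e=[30,0,20] → ·  [on edge]
    (2,7)@(5, 15): e=[50,0,0] → ·  [on edge]
  covered (5 px):
    · · · · · ·
    · · · · · ·
    · · · · · ·
    · · · · · ·
    · █ █ · · ·
    · · █ █ · ·
    · · █ · · ·
    · · · · · ·

Answer: [[1,4],[2,4],[2,5],[3,5],[2,6]]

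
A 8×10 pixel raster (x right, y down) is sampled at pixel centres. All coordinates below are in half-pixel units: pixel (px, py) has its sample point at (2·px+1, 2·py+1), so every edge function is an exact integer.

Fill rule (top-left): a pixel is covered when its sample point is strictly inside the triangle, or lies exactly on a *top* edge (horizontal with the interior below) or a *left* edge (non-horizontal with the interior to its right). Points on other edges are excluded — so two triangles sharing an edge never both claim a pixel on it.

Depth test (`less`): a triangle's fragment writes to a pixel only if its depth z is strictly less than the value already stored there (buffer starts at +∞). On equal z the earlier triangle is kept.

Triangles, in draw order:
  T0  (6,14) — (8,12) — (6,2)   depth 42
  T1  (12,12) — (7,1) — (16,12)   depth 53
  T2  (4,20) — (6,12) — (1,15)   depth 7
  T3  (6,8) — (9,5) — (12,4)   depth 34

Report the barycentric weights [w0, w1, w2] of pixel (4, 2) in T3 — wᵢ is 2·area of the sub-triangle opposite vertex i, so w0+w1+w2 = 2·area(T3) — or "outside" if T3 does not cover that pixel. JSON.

T0:
  2·area = 24  (B↔C swapped to make it positive)
  edge (6, 14)→(6, 2): d=(0,-12) top-left  bias=+0
  edge (6, 2)→(8, 12): d=(2,10) right/bottom  bias=-1
  edge (8, 12)→(6, 14): d=(-2,2) right/bottom  bias=-1
    (7,2)@(15, 5): e=[108,-84,0] → ·  [on edge]
    (3,3)@(7, 7): e=[12,0,12] → ·  [on edge]
    (6,3)@(13, 7): e=[84,-60,0] → ·  [on edge]
    (3,4)@(7, 9): e=[12,4,8] → #
    (4,4)@(9, 9): e=[36,-16,4] → ·
    (5,4)@(11, 9): e=[60,-36,0] → ·  [on edge]
    (3,5)@(7, 11): e=[12,8,4] → #
    (4,5)@(9, 11): e=[36,-12,0] → ·  [on edge]
    (3,6)@(7, 13): e=[12,12,0] → ·  [on edge]
    (2,7)@(5, 15): e=[-12,36,0] → ·  [on edge]
    (1,8)@(3, 17): e=[-36,60,0] → ·  [on edge]
    (4,8)@(9, 17): e=[36,0,-12] → ·  [on edge]
    (0,9)@(1, 19): e=[-60,84,0] → ·  [on edge]
  covered (2 px):
    · · · · · · · ·
    · · · · · · · ·
    · · · · · · · ·
    · · · · · · · ·
    · · · # · · · ·
    · · · # · · · ·
    · · · · · · · ·
    · · · · · · · ·
    · · · · · · · ·
    · · · · · · · ·
T1:
  2·area = 44
  edge (12, 12)→(7, 1): d=(-5,-11) top-left  bias=+0
  edge (7, 1)→(16, 12): d=(9,11) right/bottom  bias=-1
  edge (16, 12)→(12, 12): d=(-4,0) right/bottom  bias=-1
    (3,0)@(7, 1): e=[0,0,44] → ·  [on edge]
    (4,2)@(9, 5): e=[2,14,28] → #
    (5,2)@(11, 5): e=[24,-8,28] → ·
    (4,3)@(9, 7): e=[-8,32,20] → ·
    (5,3)@(11, 7): e=[14,10,20] → #
    (6,3)@(13, 7): e=[36,-12,20] → ·
    (5,4)@(11, 9): e=[4,28,12] → #
    (6,4)@(13, 9): e=[26,6,12] → #
    (7,4)@(15, 9): e=[48,-16,12] → ·
    (5,5)@(11, 11): e=[-6,46,4] → ·
    (6,5)@(13, 11): e=[16,24,4] → #
    (7,5)@(15, 11): e=[38,2,4] → #
  covered (6 px):
    · · · · · · · ·
    · · · · · · · ·
    · · · · # · · ·
    · · · · · # · ·
    · · · · · # # ·
    · · · · · · # #
    · · · · · · · ·
    · · · · · · · ·
    · · · · · · · ·
    · · · · · · · ·
T2:
  2·area = 34  (B↔C swapped to make it positive)
  edge (4, 20)→(1, 15): d=(-3,-5) top-left  bias=+0
  edge (1, 15)→(6, 12): d=(5,-3) top-left  bias=+0
  edge (6, 12)→(4, 20): d=(-2,8) right/bottom  bias=-1
    (5,4)@(11, 9): e=[68,0,-34] → ·  [on edge]
    (2,6)@(5, 13): e=[26,2,6] → #
    (3,6)@(7, 13): e=[36,8,-10] → ·
    (0,7)@(1, 15): e=[0,0,34] → #  [on edge]
    (1,7)@(3, 15): e=[10,6,18] → #
    (3,7)@(7, 15): e=[30,18,-14] → ·
    (0,8)@(1, 17): e=[-6,10,30] → ·
    (1,8)@(3, 17): e=[4,16,14] → #
    (2,8)@(5, 17): e=[14,22,-2] → ·
    (1,9)@(3, 19): e=[-2,26,10] → ·
  covered (5 px):
    · · · · · · · ·
    · · · · · · · ·
    · · · · · · · ·
    · · · · · · · ·
    · · · · · · · ·
    · · · · · · · ·
    · · # · · · · ·
    # # # · · · · ·
    · # · · · · · ·
    · · · · · · · ·
T3:
  2·area = 6
  edge (6, 8)→(9, 5): d=(3,-3) top-left  bias=+0
  edge (9, 5)→(12, 4): d=(3,-1) top-left  bias=+0
  edge (12, 4)→(6, 8): d=(-6,4) right/bottom  bias=-1
    (6,0)@(13, 1): e=[0,-8,14] → ·  [on edge]
    (5,1)@(11, 3): e=[0,-4,10] → ·  [on edge]
    (7,1)@(15, 3): e=[12,0,-6] → ·  [on edge]
    (4,2)@(9, 5): e=[0,0,6] → #  [on edge]
    (5,2)@(11, 5): e=[6,2,-2] → ·
    (1,3)@(3, 7): e=[-12,0,18] → ·  [on edge]
    (3,3)@(7, 7): e=[0,4,2] → #  [on edge]
    (4,3)@(9, 7): e=[6,6,-6] → ·
    (2,4)@(5, 9): e=[0,8,-2] → ·  [on edge]
    (3,4)@(7, 9): e=[6,10,-10] → ·
    (1,5)@(3, 11): e=[0,12,-6] → ·  [on edge]
    (0,6)@(1, 13): e=[0,16,-10] → ·  [on edge]
  covered (2 px):
    · · · · · · · ·
    · · · · · · · ·
    · · · · # · · ·
    · · · # · · · ·
    · · · · · · · ·
    · · · · · · · ·
    · · · · · · · ·
    · · · · · · · ·
    · · · · · · · ·
    · · · · · · · ·

Result: [0,6,0]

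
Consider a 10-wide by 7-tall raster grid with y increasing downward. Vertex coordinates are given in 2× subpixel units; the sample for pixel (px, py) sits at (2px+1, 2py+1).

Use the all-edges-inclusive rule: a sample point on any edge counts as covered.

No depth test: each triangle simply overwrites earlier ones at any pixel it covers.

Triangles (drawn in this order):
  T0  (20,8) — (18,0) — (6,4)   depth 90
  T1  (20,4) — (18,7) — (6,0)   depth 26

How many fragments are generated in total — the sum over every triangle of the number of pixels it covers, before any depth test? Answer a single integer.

T0:
  2·area = 104  (B↔C swapped to make it positive)
  edge (20, 8)→(6, 4): d=(-14,-4) inclusive
  edge (6, 4)→(18, 0): d=(12,-4) inclusive
  edge (18, 0)→(20, 8): d=(2,8) inclusive
    (7,0)@(15, 1): e=[78,0,26] → X  [on edge]
    (8,0)@(17, 1): e=[86,8,10] → X
    (9,0)@(19, 1): e=[94,16,-6] → .
    (4,1)@(9, 3): e=[26,0,78] → X  [on edge]
    (5,1)@(11, 3): e=[34,8,62] → X
    (6,1)@(13, 3): e=[42,16,46] → X
    (9,1)@(19, 3): e=[66,40,-2] → .
    (1,2)@(3, 5): e=[-26,0,130] → .  [on edge]
    (4,2)@(9, 5): e=[-2,24,82] → .
    (5,2)@(11, 5): e=[6,32,66] → X
    (9,2)@(19, 5): e=[38,64,2] → X
    (5,3)@(11, 7): e=[-22,56,70] → .
  covered (14 px):
    . . . . . . . X X .
    . . . . X X X X X .
    . . . . . X X X X X
    . . . . . . . . X X
    . . . . . . . . . .
    . . . . . . . . . .
    . . . . . . . . . .
T1:
  2·area = 50
  edge (20, 4)→(18, 7): d=(-2,3) inclusive
  edge (18, 7)→(6, 0): d=(-12,-7) inclusive
  edge (6, 0)→(20, 4): d=(14,4) inclusive
    (4,0)@(9, 1): e=[39,9,2] → X
    (5,0)@(11, 1): e=[33,23,-6] → .
    (4,1)@(9, 3): e=[35,-15,30] → .
    (6,1)@(13, 3): e=[23,13,14] → X
    (7,1)@(15, 3): e=[17,27,6] → X
    (8,1)@(17, 3): e=[11,41,-2] → .
    (6,2)@(13, 5): e=[19,-11,42] → .
    (7,2)@(15, 5): e=[13,3,34] → X
    (8,2)@(17, 5): e=[7,17,26] → X
    (9,2)@(19, 5): e=[1,31,18] → X
    (7,3)@(15, 7): e=[9,-21,62] → .
    (8,3)@(17, 7): e=[3,-7,54] → .
  covered (6 px):
    . . . . X . . . . .
    . . . . . . X X . .
    . . . . . . . X X X
    . . . . . . . . . .
    . . . . . . . . . .
    . . . . . . . . . .
    . . . . . . . . . .

Result: 20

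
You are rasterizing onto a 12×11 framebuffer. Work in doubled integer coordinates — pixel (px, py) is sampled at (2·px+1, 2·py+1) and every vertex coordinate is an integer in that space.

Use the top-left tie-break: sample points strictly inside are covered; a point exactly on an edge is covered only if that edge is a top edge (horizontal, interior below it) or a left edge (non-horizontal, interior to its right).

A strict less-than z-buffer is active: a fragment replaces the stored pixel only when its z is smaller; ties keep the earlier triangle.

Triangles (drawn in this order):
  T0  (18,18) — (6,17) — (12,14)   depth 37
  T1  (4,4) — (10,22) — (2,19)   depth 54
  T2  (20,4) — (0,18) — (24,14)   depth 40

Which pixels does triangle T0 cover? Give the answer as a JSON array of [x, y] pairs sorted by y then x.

T0:
  2·area = 42
  edge (18, 18)→(6, 17): d=(-12,-1) top-left  bias=+0
  edge (6, 17)→(12, 14): d=(6,-3) top-left  bias=+0
  edge (12, 14)→(18, 18): d=(6,4) right/bottom  bias=-1
    (5,7)@(11, 15): e=[29,3,10] → X
    (6,7)@(13, 15): e=[31,9,2] → X
    (7,7)@(15, 15): e=[33,15,-6] → .
    (3,8)@(7, 17): e=[1,3,38] → X
    (4,8)@(9, 17): e=[3,9,30] → X
    (7,8)@(15, 17): e=[9,27,6] → X
    (8,8)@(17, 17): e=[11,33,-2] → .
    (3,9)@(7, 19): e=[-23,15,50] → .
    (4,9)@(9, 19): e=[-21,21,42] → .
    (5,9)@(11, 19): e=[-19,27,34] → .
    (6,9)@(13, 19): e=[-17,33,26] → .
    (7,9)@(15, 19): e=[-15,39,18] → .
  covered (7 px):
    . . . . . . . . . . . .
    . . . . . . . . . . . .
    . . . . . . . . . . . .
    . . . . . . . . . . . .
    . . . . . . . . . . . .
    . . . . . . . . . . . .
    . . . . . . . . . . . .
    . . . . . X X . . . . .
    . . . X X X X X . . . .
    . . . . . . . . . . . .
    . . . . . . . . . . . .
T1:
  2·area = 126
  edge (4, 4)→(10, 22): d=(6,18) right/bottom  bias=-1
  edge (10, 22)→(2, 19): d=(-8,-3) top-left  bias=+0
  edge (2, 19)→(4, 4): d=(2,-15) top-left  bias=+0
    (1,0)@(3, 1): e=[0,147,-21] → .  [on edge]
    (2,3)@(5, 7): e=[0,105,21] → .  [on edge]
    (2,4)@(5, 9): e=[12,89,25] → X
    (3,4)@(7, 9): e=[-24,95,55] → .
    (2,5)@(5, 11): e=[24,73,29] → X
    (3,5)@(7, 11): e=[-12,79,59] → .
    (1,6)@(3, 13): e=[72,51,3] → X
    (3,6)@(7, 13): e=[0,63,63] → .  [on edge]
    (1,7)@(3, 15): e=[84,35,7] → X
    (3,7)@(7, 15): e=[12,47,67] → X
    (4,7)@(9, 15): e=[-24,53,97] → .
    (1,8)@(3, 17): e=[96,19,11] → X
    (4,9)@(9, 19): e=[0,21,105] → .  [on edge]
  covered (14 px):
    . . . . . . . . . . . .
    . . . . . . . . . . . .
    . . . . . . . . . . . .
    . . . . . . . . . . . .
    . . X . . . . . . . . .
    . . X . . . . . . . . .
    . X X . . . . . . . . .
    . X X X . . . . . . . .
    . X X X . . . . . . . .
    . X X X . . . . . . . .
    . . . . X . . . . . . .
T2:
  2·area = 256  (B↔C swapped to make it positive)
  edge (20, 4)→(24, 14): d=(4,10) right/bottom  bias=-1
  edge (24, 14)→(0, 18): d=(-24,4) right/bottom  bias=-1
  edge (0, 18)→(20, 4): d=(20,-14) top-left  bias=+0
    (9,2)@(19, 5): e=[14,236,6] → X
    (10,2)@(21, 5): e=[-6,228,34] → .
    (8,3)@(17, 7): e=[42,196,18] → X
    (10,3)@(21, 7): e=[2,180,74] → X
    (11,3)@(23, 7): e=[-18,172,102] → .
    (6,4)@(13, 9): e=[90,164,2] → X
    (7,4)@(15, 9): e=[70,156,30] → X
    (11,4)@(23, 9): e=[-10,124,142] → .
    (5,5)@(11, 11): e=[118,124,14] → X
    (11,5)@(23, 11): e=[-2,76,182] → .
    (4,6)@(9, 13): e=[146,84,26] → X
    (11,6)@(23, 13): e=[6,28,222] → X
  covered (32 px):
    . . . . . . . . . . . .
    . . . . . . . . . . . .
    . . . . . . . . . X . .
    . . . . . . . . X X X .
    . . . . . . X X X X X .
    . . . . . X X X X X X .
    . . . . X X X X X X X X
    . . X X X X X X X . . .
    . X X . . . . . . . . .
    . . . . . . . . . . . .
    . . . . . . . . . . . .

Final: [[5,7],[6,7],[3,8],[4,8],[5,8],[6,8],[7,8]]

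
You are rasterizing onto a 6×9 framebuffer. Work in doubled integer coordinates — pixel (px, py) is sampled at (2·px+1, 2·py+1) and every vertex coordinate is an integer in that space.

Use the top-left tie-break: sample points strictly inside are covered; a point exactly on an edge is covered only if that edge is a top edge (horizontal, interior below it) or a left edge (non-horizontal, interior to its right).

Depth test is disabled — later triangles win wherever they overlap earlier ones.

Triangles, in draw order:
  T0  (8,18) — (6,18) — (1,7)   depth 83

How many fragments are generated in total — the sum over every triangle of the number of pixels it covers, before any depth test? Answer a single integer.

T0:
  2·area = 22
  edge (8, 18)→(6, 18): d=(-2,0) right/bottom  bias=-1
  edge (6, 18)→(1, 7): d=(-5,-11) top-left  bias=+0
  edge (1, 7)→(8, 18): d=(7,11) right/bottom  bias=-1
    (0,3)@(1, 7): e=[22,0,0] → ·  [on edge]
    (1,5)@(3, 11): e=[14,2,6] → #
    (2,5)@(5, 11): e=[14,24,-16] → ·
    (1,6)@(3, 13): e=[10,-8,20] → ·
    (2,7)@(5, 15): e=[6,4,12] → #
    (3,7)@(7, 15): e=[6,26,-10] → ·
    (2,8)@(5, 17): e=[2,-6,26] → ·
    (3,8)@(7, 17): e=[2,16,4] → #
    (4,8)@(9, 17): e=[2,38,-18] → ·
  covered (3 px):
    · · · · · ·
    · · · · · ·
    · · · · · ·
    · · · · · ·
    · · · · · ·
    · # · · · ·
    · · · · · ·
    · · # · · ·
    · · · # · ·

Result: 3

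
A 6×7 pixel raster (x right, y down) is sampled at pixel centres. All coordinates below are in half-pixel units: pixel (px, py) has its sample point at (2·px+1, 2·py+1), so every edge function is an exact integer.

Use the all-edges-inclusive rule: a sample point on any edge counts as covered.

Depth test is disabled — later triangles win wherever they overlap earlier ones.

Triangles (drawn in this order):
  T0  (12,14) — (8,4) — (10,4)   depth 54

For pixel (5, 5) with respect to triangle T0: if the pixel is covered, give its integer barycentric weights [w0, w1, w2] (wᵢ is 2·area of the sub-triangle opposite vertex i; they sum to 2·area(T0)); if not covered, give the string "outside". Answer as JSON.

T0:
  2·area = 20
  edge (12, 14)→(8, 4): d=(-4,-10) inclusive
  edge (8, 4)→(10, 4): d=(2,0) inclusive
  edge (10, 4)→(12, 14): d=(2,10) inclusive
    (4,2)@(9, 5): e=[6,2,12] → X
    (5,2)@(11, 5): e=[26,2,-8] → .
    (4,3)@(9, 7): e=[-2,6,16] → .
    (5,4)@(11, 9): e=[10,10,0] → X  [on edge]
    (5,5)@(11, 11): e=[2,14,4] → X
    (5,6)@(11, 13): e=[-6,18,8] → .
  covered (3 px):
    . . . . . .
    . . . . . .
    . . . . X .
    . . . . . .
    . . . . . X
    . . . . . X
    . . . . . .

Final: [14,4,2]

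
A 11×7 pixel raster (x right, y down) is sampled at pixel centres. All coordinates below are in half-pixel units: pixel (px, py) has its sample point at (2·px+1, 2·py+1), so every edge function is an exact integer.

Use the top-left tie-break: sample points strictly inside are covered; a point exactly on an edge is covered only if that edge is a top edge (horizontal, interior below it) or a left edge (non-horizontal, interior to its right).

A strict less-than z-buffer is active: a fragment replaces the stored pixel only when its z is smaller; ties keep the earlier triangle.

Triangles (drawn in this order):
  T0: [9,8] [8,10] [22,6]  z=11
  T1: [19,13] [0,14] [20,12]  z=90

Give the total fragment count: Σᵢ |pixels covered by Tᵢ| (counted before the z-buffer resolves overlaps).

T0:
  2·area = 24  (B↔C swapped to make it positive)
  edge (9, 8)→(22, 6): d=(13,-2) top-left  bias=+0
  edge (22, 6)→(8, 10): d=(-14,4) right/bottom  bias=-1
  edge (8, 10)→(9, 8): d=(1,-2) top-left  bias=+0
    (8,3)@(17, 7): e=[3,6,15] → #
    (9,3)@(19, 7): e=[7,-2,19] → ·
    (4,4)@(9, 9): e=[13,10,1] → #
    (5,4)@(11, 9): e=[17,2,5] → #
    (6,4)@(13, 9): e=[21,-6,9] → ·
    (8,4)@(17, 9): e=[29,-22,17] → ·
    (4,5)@(9, 11): e=[39,-18,3] → ·
    (5,5)@(11, 11): e=[43,-26,7] → ·
  covered (3 px):
    · · · · · · · · · · ·
    · · · · · · · · · · ·
    · · · · · · · · · · ·
    · · · · · · · · # · ·
    · · · · # # · · · · ·
    · · · · · · · · · · ·
    · · · · · · · · · · ·
T1:
  2·area = 18
  edge (19, 13)→(0, 14): d=(-19,1) right/bottom  bias=-1
  edge (0, 14)→(20, 12): d=(20,-2) top-left  bias=+0
  edge (20, 12)→(19, 13): d=(-1,1) right/bottom  bias=-1
    (10,5)@(21, 11): e=[36,-18,0] → ·  [on edge]
    (5,6)@(11, 13): e=[8,2,8] → #
    (6,6)@(13, 13): e=[6,6,6] → #
    (7,6)@(15, 13): e=[4,10,4] → #
    (8,6)@(17, 13): e=[2,14,2] → #
    (9,6)@(19, 13): e=[0,18,0] → ·  [on edge]
  covered (4 px):
    · · · · · · · · · · ·
    · · · · · · · · · · ·
    · · · · · · · · · · ·
    · · · · · · · · · · ·
    · · · · · · · · · · ·
    · · · · · · · · · · ·
    · · · · · # # # # · ·

Answer: 7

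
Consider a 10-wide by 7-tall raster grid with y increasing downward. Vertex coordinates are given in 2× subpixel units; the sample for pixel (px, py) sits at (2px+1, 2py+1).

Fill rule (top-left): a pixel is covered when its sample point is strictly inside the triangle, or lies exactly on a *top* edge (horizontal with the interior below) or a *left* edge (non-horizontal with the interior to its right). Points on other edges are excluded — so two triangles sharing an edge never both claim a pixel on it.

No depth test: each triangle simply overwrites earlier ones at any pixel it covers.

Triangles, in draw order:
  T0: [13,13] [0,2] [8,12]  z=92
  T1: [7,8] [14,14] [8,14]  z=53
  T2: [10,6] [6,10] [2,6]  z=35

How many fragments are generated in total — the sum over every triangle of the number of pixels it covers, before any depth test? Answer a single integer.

T0:
  2·area = 42  (B↔C swapped to make it positive)
  edge (13, 13)→(8, 12): d=(-5,-1) top-left  bias=+0
  edge (8, 12)→(0, 2): d=(-8,-10) top-left  bias=+0
  edge (0, 2)→(13, 13): d=(13,11) right/bottom  bias=-1
    (0,1)@(1, 3): e=[38,2,2] → #
    (1,1)@(3, 3): e=[40,22,-20] → ·
    (0,2)@(1, 5): e=[28,-14,28] → ·
    (1,2)@(3, 5): e=[30,6,6] → #
    (2,2)@(5, 5): e=[32,26,-16] → ·
    (1,3)@(3, 7): e=[20,-10,32] → ·
    (2,3)@(5, 7): e=[22,10,10] → #
    (3,3)@(7, 7): e=[24,30,-12] → ·
    (2,4)@(5, 9): e=[12,-6,36] → ·
    (3,4)@(7, 9): e=[14,14,14] → #
    (4,4)@(9, 9): e=[16,34,-8] → ·
    (1,5)@(3, 11): e=[0,-42,84] → ·  [on edge]
    (6,6)@(13, 13): e=[0,42,0] → ·  [on edge]
  covered (5 px):
    · · · · · · · · · ·
    # · · · · · · · · ·
    · # · · · · · · · ·
    · · # · · · · · · ·
    · · · # · · · · · ·
    · · · · # · · · · ·
    · · · · · · · · · ·
T1:
  2·area = 36
  edge (7, 8)→(14, 14): d=(7,6) right/bottom  bias=-1
  edge (14, 14)→(8, 14): d=(-6,0) right/bottom  bias=-1
  edge (8, 14)→(7, 8): d=(-1,-6) top-left  bias=+0
    (4,5)@(9, 11): e=[9,18,9] → #
    (5,5)@(11, 11): e=[-3,18,21] → ·
    (4,6)@(9, 13): e=[23,6,7] → #
    (5,6)@(11, 13): e=[11,6,19] → #
    (6,6)@(13, 13): e=[-1,6,31] → ·
  covered (3 px):
    · · · · · · · · · ·
    · · · · · · · · · ·
    · · · · · · · · · ·
    · · · · · · · · · ·
    · · · · · · · · · ·
    · · · · # · · · · ·
    · · · · # # · · · ·
T2:
  2·area = 32
  edge (10, 6)→(6, 10): d=(-4,4) right/bottom  bias=-1
  edge (6, 10)→(2, 6): d=(-4,-4) top-left  bias=+0
  edge (2, 6)→(10, 6): d=(8,0) top-left  bias=+0
    (7,0)@(15, 1): e=[0,72,-40] → ·  [on edge]
    (6,1)@(13, 3): e=[0,56,-24] → ·  [on edge]
    (0,2)@(1, 5): e=[40,0,-8] → ·  [on edge]
    (5,2)@(11, 5): e=[0,40,-8] → ·  [on edge]
    (1,3)@(3, 7): e=[24,0,8] → #  [on edge]
    (2,3)@(5, 7): e=[16,8,8] → #
    (3,3)@(7, 7): e=[8,16,8] → #
    (4,3)@(9, 7): e=[0,24,8] → ·  [on edge]
    (1,4)@(3, 9): e=[16,-8,24] → ·
    (2,4)@(5, 9): e=[8,0,24] → #  [on edge]
    (3,4)@(7, 9): e=[0,8,24] → ·  [on edge]
    (2,5)@(5, 11): e=[0,-8,40] → ·  [on edge]
    (3,5)@(7, 11): e=[-8,0,40] → ·  [on edge]
    (1,6)@(3, 13): e=[0,-24,56] → ·  [on edge]
    (4,6)@(9, 13): e=[-24,0,56] → ·  [on edge]
  covered (4 px):
    · · · · · · · · · ·
    · · · · · · · · · ·
    · · · · · · · · · ·
    · # # # · · · · · ·
    · · # · · · · · · ·
    · · · · · · · · · ·
    · · · · · · · · · ·

Final: 12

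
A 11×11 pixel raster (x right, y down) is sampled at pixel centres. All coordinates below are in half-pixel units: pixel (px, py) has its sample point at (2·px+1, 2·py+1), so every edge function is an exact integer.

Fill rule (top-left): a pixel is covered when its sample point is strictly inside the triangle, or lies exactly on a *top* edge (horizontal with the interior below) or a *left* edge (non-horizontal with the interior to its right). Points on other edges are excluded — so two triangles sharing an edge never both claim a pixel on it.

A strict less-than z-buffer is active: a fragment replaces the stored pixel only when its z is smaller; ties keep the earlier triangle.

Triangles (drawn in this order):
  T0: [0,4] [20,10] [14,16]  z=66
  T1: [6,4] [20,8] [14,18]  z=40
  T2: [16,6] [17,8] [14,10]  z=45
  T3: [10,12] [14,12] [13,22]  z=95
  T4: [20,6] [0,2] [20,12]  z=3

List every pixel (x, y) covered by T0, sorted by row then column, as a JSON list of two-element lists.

T0:
  2·area = 156
  edge (0, 4)→(20, 10): d=(20,6) right/bottom  bias=-1
  edge (20, 10)→(14, 16): d=(-6,6) right/bottom  bias=-1
  edge (14, 16)→(0, 4): d=(-14,-12) top-left  bias=+0
    (1,2)@(3, 5): e=[2,132,22] → X
    (2,2)@(5, 5): e=[-10,120,46] → .
    (1,3)@(3, 7): e=[42,120,-6] → .
    (2,3)@(5, 7): e=[30,108,18] → X
    (3,3)@(7, 7): e=[18,96,42] → X
    (4,3)@(9, 7): e=[6,84,66] → X
    (5,3)@(11, 7): e=[-6,72,90] → .
    (2,4)@(5, 9): e=[70,96,-10] → .
    (3,4)@(7, 9): e=[58,84,14] → X
    (5,4)@(11, 9): e=[34,60,62] → X
    (6,4)@(13, 9): e=[22,48,86] → X
    (7,4)@(15, 9): e=[10,36,110] → X
    (10,4)@(21, 9): e=[-26,0,182] → .  [on edge]
    (9,5)@(19, 11): e=[26,0,130] → .  [on edge]
    (8,6)@(17, 13): e=[78,0,78] → .  [on edge]
    (7,7)@(15, 15): e=[130,0,26] → .  [on edge]
    (6,8)@(13, 17): e=[182,0,-26] → .  [on edge]
    (5,9)@(11, 19): e=[234,0,-78] → .  [on edge]
    (4,10)@(9, 21): e=[286,0,-130] → .  [on edge]
  covered (18 px):
    . . . . . . . . . . .
    . . . . . . . . . . .
    . X . . . . . . . . .
    . . X X X . . . . . .
    . . . X X X X X . . .
    . . . . X X X X X . .
    . . . . . X X X . . .
    . . . . . . X . . . .
    . . . . . . . . . . .
    . . . . . . . . . . .
    . . . . . . . . . . .
T1:
  2·area = 164
  edge (6, 4)→(20, 8): d=(14,4) right/bottom  bias=-1
  edge (20, 8)→(14, 18): d=(-6,10) right/bottom  bias=-1
  edge (14, 18)→(6, 4): d=(-8,-14) top-left  bias=+0
    (3,2)@(7, 5): e=[10,148,6] → X
    (4,2)@(9, 5): e=[2,128,34] → X
    (5,2)@(11, 5): e=[-6,108,62] → .
    (3,3)@(7, 7): e=[38,136,-10] → .
    (4,3)@(9, 7): e=[30,116,18] → X
    (5,3)@(11, 7): e=[22,96,46] → X
    (6,3)@(13, 7): e=[14,76,74] → X
    (7,3)@(15, 7): e=[6,56,102] → X
    (8,3)@(17, 7): e=[-2,36,130] → .
    (4,4)@(9, 9): e=[58,104,2] → X
    (8,4)@(17, 9): e=[26,24,114] → X
    (9,4)@(19, 9): e=[18,4,142] → X
    (8,6)@(17, 13): e=[82,0,82] → .  [on edge]
  covered (20 px):
    . . . . . . . . . . .
    . . . . . . . . . . .
    . . . X X . . . . . .
    . . . . X X X X . . .
    . . . . X X X X X X .
    . . . . . X X X X . .
    . . . . . . X X . . .
    . . . . . . X X . . .
    . . . . . . . . . . .
    . . . . . . . . . . .
    . . . . . . . . . . .
T2:
  2·area = 8
  edge (16, 6)→(17, 8): d=(1,2) right/bottom  bias=-1
  edge (17, 8)→(14, 10): d=(-3,2) right/bottom  bias=-1
  edge (14, 10)→(16, 6): d=(2,-4) top-left  bias=+0
    (7,4)@(15, 9): e=[5,1,2] → X
    (8,4)@(17, 9): e=[1,-3,10] → .
    (7,5)@(15, 11): e=[7,-5,6] → .
  covered (1 px):
    . . . . . . . . . . .
    . . . . . . . . . . .
    . . . . . . . . . . .
    . . . . . . . . . . .
    . . . . . . . X . . .
    . . . . . . . . . . .
    . . . . . . . . . . .
    . . . . . . . . . . .
    . . . . . . . . . . .
    . . . . . . . . . . .
    . . . . . . . . . . .
T3:
  2·area = 40
  edge (10, 12)→(14, 12): d=(4,0) top-left  bias=+0
  edge (14, 12)→(13, 22): d=(-1,10) right/bottom  bias=-1
  edge (13, 22)→(10, 12): d=(-3,-10) top-left  bias=+0
    (5,6)@(11, 13): e=[4,29,7] → X
    (6,6)@(13, 13): e=[4,9,27] → X
    (7,6)@(15, 13): e=[4,-11,47] → .
    (5,7)@(11, 15): e=[12,27,1] → X
    (7,7)@(15, 15): e=[12,-13,41] → .
    (5,8)@(11, 17): e=[20,25,-5] → .
    (6,8)@(13, 17): e=[20,5,15] → X
    (7,8)@(15, 17): e=[20,-15,35] → .
    (6,9)@(13, 19): e=[28,3,9] → X
    (7,9)@(15, 19): e=[28,-17,29] → .
    (6,10)@(13, 21): e=[36,1,3] → X
    (7,10)@(15, 21): e=[36,-19,23] → .
  covered (7 px):
    . . . . . . . . . . .
    . . . . . . . . . . .
    . . . . . . . . . . .
    . . . . . . . . . . .
    . . . . . . . . . . .
    . . . . . . . . . . .
    . . . . . X X . . . .
    . . . . . X X . . . .
    . . . . . . X . . . .
    . . . . . . X . . . .
    . . . . . . X . . . .
T4:
  2·area = 120  (B↔C swapped to make it positive)
  edge (20, 6)→(20, 12): d=(0,6) right/bottom  bias=-1
  edge (20, 12)→(0, 2): d=(-20,-10) top-left  bias=+0
  edge (0, 2)→(20, 6): d=(20,4) right/bottom  bias=-1
    (1,1)@(3, 3): e=[102,10,8] → X
    (2,1)@(5, 3): e=[90,30,0] → .  [on edge]
    (1,2)@(3, 5): e=[102,-30,48] → .
    (3,2)@(7, 5): e=[78,10,32] → X
    (4,2)@(9, 5): e=[66,30,24] → X
    (5,2)@(11, 5): e=[54,50,16] → X
    (6,2)@(13, 5): e=[42,70,8] → X
    (7,2)@(15, 5): e=[30,90,0] → .  [on edge]
    (3,3)@(7, 7): e=[78,-30,72] → .
    (4,3)@(9, 7): e=[66,-10,64] → .
    (5,3)@(11, 7): e=[54,10,56] → X
    (7,3)@(15, 7): e=[30,50,40] → X
  covered (14 px):
    . . . . . . . . . . .
    . X . . . . . . . . .
    . . . X X X X . . . .
    . . . . . X X X X X .
    . . . . . . . X X X .
    . . . . . . . . . X .
    . . . . . . . . . . .
    . . . . . . . . . . .
    . . . . . . . . . . .
    . . . . . . . . . . .
    . . . . . . . . . . .

Final: [[1,2],[2,3],[3,3],[4,3],[3,4],[4,4],[5,4],[6,4],[7,4],[4,5],[5,5],[6,5],[7,5],[8,5],[5,6],[6,6],[7,6],[6,7]]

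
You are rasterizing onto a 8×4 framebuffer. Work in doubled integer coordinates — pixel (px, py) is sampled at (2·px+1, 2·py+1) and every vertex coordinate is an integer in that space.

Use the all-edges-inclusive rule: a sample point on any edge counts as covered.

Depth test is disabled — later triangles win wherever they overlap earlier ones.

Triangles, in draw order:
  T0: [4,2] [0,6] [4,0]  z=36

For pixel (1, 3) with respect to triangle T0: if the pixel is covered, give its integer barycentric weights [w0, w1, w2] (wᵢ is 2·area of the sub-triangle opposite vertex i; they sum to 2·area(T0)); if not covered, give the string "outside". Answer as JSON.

T0:
  2·area = 8
  edge (4, 2)→(0, 6): d=(-4,4) inclusive
  edge (0, 6)→(4, 0): d=(4,-6) inclusive
  edge (4, 0)→(4, 2): d=(0,2) inclusive
    (2,0)@(5, 1): e=[0,10,-2] → ·  [on edge]
    (1,1)@(3, 3): e=[0,6,2] → #  [on edge]
    (2,1)@(5, 3): e=[-8,18,-2] → ·
    (0,2)@(1, 5): e=[0,2,6] → #  [on edge]
    (1,2)@(3, 5): e=[-8,14,2] → ·
    (0,3)@(1, 7): e=[-8,10,6] → ·
  covered (2 px):
    · · · · · · · ·
    · # · · · · · ·
    # · · · · · · ·
    · · · · · · · ·

Result: "outside"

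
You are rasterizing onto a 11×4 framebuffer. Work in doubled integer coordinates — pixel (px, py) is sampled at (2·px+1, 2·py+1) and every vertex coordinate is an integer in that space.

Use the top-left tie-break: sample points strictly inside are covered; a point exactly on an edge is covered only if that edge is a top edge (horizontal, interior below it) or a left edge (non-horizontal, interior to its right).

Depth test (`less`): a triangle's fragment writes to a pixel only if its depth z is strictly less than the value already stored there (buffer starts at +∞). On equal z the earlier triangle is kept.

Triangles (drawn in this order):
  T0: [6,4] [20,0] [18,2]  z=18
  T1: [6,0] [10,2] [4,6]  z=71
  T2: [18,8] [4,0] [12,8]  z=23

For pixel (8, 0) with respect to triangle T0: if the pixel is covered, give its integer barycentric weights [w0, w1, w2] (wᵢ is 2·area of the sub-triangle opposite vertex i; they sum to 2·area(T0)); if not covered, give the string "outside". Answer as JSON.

T0:
  2·area = 20
  edge (6, 4)→(20, 0): d=(14,-4) top-left  bias=+0
  edge (20, 0)→(18, 2): d=(-2,2) right/bottom  bias=-1
  edge (18, 2)→(6, 4): d=(-12,2) right/bottom  bias=-1
    (8,0)@(17, 1): e=[2,4,14] → #
    (9,0)@(19, 1): e=[10,0,10] → ·  [on edge]
    (5,1)@(11, 3): e=[6,12,2] → #
    (6,1)@(13, 3): e=[14,8,-2] → ·
    (8,1)@(17, 3): e=[30,0,-10] → ·  [on edge]
    (5,2)@(11, 5): e=[34,8,-22] → ·
    (7,2)@(15, 5): e=[50,0,-30] → ·  [on edge]
    (6,3)@(13, 7): e=[70,0,-50] → ·  [on edge]
  covered (2 px):
    · · · · · · · · # · ·
    · · · · · # · · · · ·
    · · · · · · · · · · ·
    · · · · · · · · · · ·
T1:
  2·area = 28
  edge (6, 0)→(10, 2): d=(4,2) right/bottom  bias=-1
  edge (10, 2)→(4, 6): d=(-6,4) right/bottom  bias=-1
  edge (4, 6)→(6, 0): d=(2,-6) top-left  bias=+0
    (3,0)@(7, 1): e=[2,18,8] → #
    (4,0)@(9, 1): e=[-2,10,20] → ·
    (2,1)@(5, 3): e=[14,14,0] → #  [on edge]
    (4,1)@(9, 3): e=[6,-2,24] → ·
    (2,2)@(5, 5): e=[22,2,4] → #
    (3,2)@(7, 5): e=[18,-6,16] → ·
    (2,3)@(5, 7): e=[30,-10,8] → ·
  covered (4 px):
    · · · # · · · · · · ·
    · · # # · · · · · · ·
    · · # · · · · · · · ·
    · · · · · · · · · · ·
T2:
  2·area = 48  (B↔C swapped to make it positive)
  edge (18, 8)→(12, 8): d=(-6,0) right/bottom  bias=-1
  edge (12, 8)→(4, 0): d=(-8,-8) top-left  bias=+0
  edge (4, 0)→(18, 8): d=(14,8) right/bottom  bias=-1
    (2,0)@(5, 1): e=[42,0,6] → #  [on edge]
    (3,0)@(7, 1): e=[42,16,-10] → ·
    (2,1)@(5, 3): e=[30,-16,34] → ·
    (3,1)@(7, 3): e=[30,0,18] → #  [on edge]
    (4,1)@(9, 3): e=[30,16,2] → #
    (5,1)@(11, 3): e=[30,32,-14] → ·
    (3,2)@(7, 5): e=[18,-16,46] → ·
    (4,2)@(9, 5): e=[18,0,30] → #  [on edge]
    (5,2)@(11, 5): e=[18,16,14] → #
    (6,2)@(13, 5): e=[18,32,-2] → ·
    (4,3)@(9, 7): e=[6,-16,58] → ·
    (5,3)@(11, 7): e=[6,0,42] → #  [on edge]
  covered (8 px):
    · · # · · · · · · · ·
    · · · # # · · · · · ·
    · · · · # # · · · · ·
    · · · · · # # # · · ·

Answer: [4,14,2]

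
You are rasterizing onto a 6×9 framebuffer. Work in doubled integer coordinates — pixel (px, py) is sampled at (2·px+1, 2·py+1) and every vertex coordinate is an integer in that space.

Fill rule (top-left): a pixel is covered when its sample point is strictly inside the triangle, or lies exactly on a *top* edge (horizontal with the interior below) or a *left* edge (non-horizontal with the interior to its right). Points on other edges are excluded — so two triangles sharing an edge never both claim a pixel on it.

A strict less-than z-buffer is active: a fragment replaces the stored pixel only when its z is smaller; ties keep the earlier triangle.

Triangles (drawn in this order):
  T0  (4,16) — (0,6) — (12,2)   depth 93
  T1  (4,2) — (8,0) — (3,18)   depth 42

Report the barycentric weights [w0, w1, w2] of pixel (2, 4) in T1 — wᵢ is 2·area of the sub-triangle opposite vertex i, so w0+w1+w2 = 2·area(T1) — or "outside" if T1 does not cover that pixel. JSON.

T0:
  2·area = 136
  edge (4, 16)→(0, 6): d=(-4,-10) top-left  bias=+0
  edge (0, 6)→(12, 2): d=(12,-4) top-left  bias=+0
  edge (12, 2)→(4, 16): d=(-8,14) right/bottom  bias=-1
    (4,1)@(9, 3): e=[102,0,34] → █  [on edge]
    (5,1)@(11, 3): e=[122,8,6] → █
    (1,2)@(3, 5): e=[34,0,102] → █  [on edge]
    (2,2)@(5, 5): e=[54,8,74] → █
    (3,2)@(7, 5): e=[74,16,46] → █
    (5,2)@(11, 5): e=[114,32,-10] → ·
    (0,3)@(1, 7): e=[6,16,114] → █
    (5,3)@(11, 7): e=[106,56,-26] → ·
    (0,4)@(1, 9): e=[-2,40,98] → ·
    (1,4)@(3, 9): e=[18,48,70] → █
    (4,4)@(9, 9): e=[78,72,-14] → ·
    (1,5)@(3, 11): e=[10,72,54] → █
  covered (18 px):
    · · · · · ·
    · · · · █ █
    · █ █ █ █ ·
    █ █ █ █ █ ·
    · █ █ █ · ·
    · █ █ · · ·
    · █ █ · · ·
    · · · · · ·
    · · · · · ·
T1:
  2·area = 62
  edge (4, 2)→(8, 0): d=(4,-2) top-left  bias=+0
  edge (8, 0)→(3, 18): d=(-5,18) right/bottom  bias=-1
  edge (3, 18)→(4, 2): d=(1,-16) top-left  bias=+0
    (3,0)@(7, 1): e=[2,13,47] → █
    (4,0)@(9, 1): e=[6,-23,79] → ·
    (2,1)@(5, 3): e=[6,39,17] → █
    (4,1)@(9, 3): e=[14,-33,81] → ·
    (2,2)@(5, 5): e=[14,29,19] → █
    (3,2)@(7, 5): e=[18,-7,51] → ·
    (2,3)@(5, 7): e=[22,19,21] → █
    (3,3)@(7, 7): e=[26,-17,53] → ·
    (2,4)@(5, 9): e=[30,9,23] → █
    (3,4)@(7, 9): e=[34,-27,55] → ·
    (2,5)@(5, 11): e=[38,-1,25] → ·
  covered (6 px):
    · · · █ · ·
    · · █ █ · ·
    · · █ · · ·
    · · █ · · ·
    · · █ · · ·
    · · · · · ·
    · · · · · ·
    · · · · · ·
    · · · · · ·

Final: [9,23,30]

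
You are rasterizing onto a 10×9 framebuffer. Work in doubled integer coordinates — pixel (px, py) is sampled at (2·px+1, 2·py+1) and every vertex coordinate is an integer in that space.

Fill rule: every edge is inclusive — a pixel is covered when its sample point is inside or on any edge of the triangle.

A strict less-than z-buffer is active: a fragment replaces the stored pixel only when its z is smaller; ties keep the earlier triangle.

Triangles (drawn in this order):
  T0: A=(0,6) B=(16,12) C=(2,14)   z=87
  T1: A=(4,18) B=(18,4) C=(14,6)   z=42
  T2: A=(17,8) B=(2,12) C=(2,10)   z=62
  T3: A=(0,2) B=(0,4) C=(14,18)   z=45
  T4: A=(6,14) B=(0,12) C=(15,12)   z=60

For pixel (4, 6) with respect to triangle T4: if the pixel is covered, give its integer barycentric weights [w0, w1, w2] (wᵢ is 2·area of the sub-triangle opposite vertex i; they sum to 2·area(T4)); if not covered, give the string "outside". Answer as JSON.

T0:
  2·area = 116
  edge (0, 6)→(16, 12): d=(16,6) inclusive
  edge (16, 12)→(2, 14): d=(-14,2) inclusive
  edge (2, 14)→(0, 6): d=(-2,-8) inclusive
    (0,3)@(1, 7): e=[10,100,6] → █
    (1,3)@(3, 7): e=[-2,96,22] → ·
    (0,4)@(1, 9): e=[42,72,2] → █
    (1,4)@(3, 9): e=[30,68,18] → █
    (2,4)@(5, 9): e=[18,64,34] → █
    (3,4)@(7, 9): e=[6,60,50] → █
    (4,4)@(9, 9): e=[-6,56,66] → ·
    (0,5)@(1, 11): e=[74,44,-2] → ·
    (1,5)@(3, 11): e=[62,40,14] → █
    (4,5)@(9, 11): e=[26,28,62] → █
    (5,5)@(11, 11): e=[14,24,78] → █
    (6,5)@(13, 11): e=[2,20,94] → █
    (4,6)@(9, 13): e=[58,0,58] → █  [on edge]
  covered (15 px):
    · · · · · · · · · ·
    · · · · · · · · · ·
    · · · · · · · · · ·
    █ · · · · · · · · ·
    █ █ █ █ · · · · · ·
    · █ █ █ █ █ █ · · ·
    · █ █ █ █ · · · · ·
    · · · · · · · · · ·
    · · · · · · · · · ·
T1:
  2·area = 28  (B↔C swapped to make it positive)
  edge (4, 18)→(14, 6): d=(10,-12) inclusive
  edge (14, 6)→(18, 4): d=(4,-2) inclusive
  edge (18, 4)→(4, 18): d=(-14,14) inclusive
    (9,1)@(19, 3): e=[30,-2,0] → ·  [on edge]
    (8,2)@(17, 5): e=[26,2,0] → █  [on edge]
    (9,2)@(19, 5): e=[50,6,-28] → ·
    (7,3)@(15, 7): e=[22,6,0] → █  [on edge]
    (8,3)@(17, 7): e=[46,10,-28] → ·
    (6,4)@(13, 9): e=[18,10,0] → █  [on edge]
    (7,4)@(15, 9): e=[42,14,-28] → ·
    (5,5)@(11, 11): e=[14,14,0] → █  [on edge]
    (6,5)@(13, 11): e=[38,18,-28] → ·
    (4,6)@(9, 13): e=[10,18,0] → █  [on edge]
    (5,6)@(11, 13): e=[34,22,-28] → ·
    (3,7)@(7, 15): e=[6,22,0] → █  [on edge]
    (2,8)@(5, 17): e=[2,26,0] → █  [on edge]
  covered (7 px):
    · · · · · · · · · ·
    · · · · · · · · · ·
    · · · · · · · · █ ·
    · · · · · · · █ · ·
    · · · · · · █ · · ·
    · · · · · █ · · · ·
    · · · · █ · · · · ·
    · · · █ · · · · · ·
    · · █ · · · · · · ·
T2:
  2·area = 30
  edge (17, 8)→(2, 12): d=(-15,4) inclusive
  edge (2, 12)→(2, 10): d=(0,-2) inclusive
  edge (2, 10)→(17, 8): d=(15,-2) inclusive
    (5,4)@(11, 9): e=[9,18,3] → █
    (6,4)@(13, 9): e=[1,22,7] → █
    (7,4)@(15, 9): e=[-7,26,11] → ·
    (1,5)@(3, 11): e=[11,2,17] → █
    (2,5)@(5, 11): e=[3,6,21] → █
    (3,5)@(7, 11): e=[-5,10,25] → ·
    (5,5)@(11, 11): e=[-21,18,33] → ·
    (6,5)@(13, 11): e=[-29,22,37] → ·
    (1,6)@(3, 13): e=[-19,2,47] → ·
    (2,6)@(5, 13): e=[-27,6,51] → ·
  covered (4 px):
    · · · · · · · · · ·
    · · · · · · · · · ·
    · · · · · · · · · ·
    · · · · · · · · · ·
    · · · · · █ █ · · ·
    · █ █ · · · · · · ·
    · · · · · · · · · ·
    · · · · · · · · · ·
    · · · · · · · · · ·
T3:
  2·area = 28  (B↔C swapped to make it positive)
  edge (0, 2)→(14, 18): d=(14,16) inclusive
  edge (14, 18)→(0, 4): d=(-14,-14) inclusive
  edge (0, 4)→(0, 2): d=(0,-2) inclusive
    (0,2)@(1, 5): e=[26,0,2] → █  [on edge]
    (1,2)@(3, 5): e=[-6,28,6] → ·
    (0,3)@(1, 7): e=[54,-28,2] → ·
    (1,3)@(3, 7): e=[22,0,6] → █  [on edge]
    (2,3)@(5, 7): e=[-10,28,10] → ·
    (1,4)@(3, 9): e=[50,-28,6] → ·
    (2,4)@(5, 9): e=[18,0,10] → █  [on edge]
    (3,4)@(7, 9): e=[-14,28,14] → ·
    (2,5)@(5, 11): e=[46,-28,10] → ·
    (3,5)@(7, 11): e=[14,0,14] → █  [on edge]
    (4,5)@(9, 11): e=[-18,28,18] → ·
    (3,6)@(7, 13): e=[42,-28,14] → ·
    (4,6)@(9, 13): e=[10,0,18] → █  [on edge]
    (5,7)@(11, 15): e=[6,0,22] → █  [on edge]
    (6,8)@(13, 17): e=[2,0,26] → █  [on edge]
  covered (7 px):
    · · · · · · · · · ·
    · · · · · · · · · ·
    █ · · · · · · · · ·
    · █ · · · · · · · ·
    · · █ · · · · · · ·
    · · · █ · · · · · ·
    · · · · █ · · · · ·
    · · · · · █ · · · ·
    · · · · · · █ · · ·
T4:
  2·area = 30
  edge (6, 14)→(0, 12): d=(-6,-2) inclusive
  edge (0, 12)→(15, 12): d=(15,0) inclusive
  edge (15, 12)→(6, 14): d=(-9,2) inclusive
    (1,6)@(3, 13): e=[0,15,15] → █  [on edge]
    (2,6)@(5, 13): e=[4,15,11] → █
    (3,6)@(7, 13): e=[8,15,7] → █
    (4,6)@(9, 13): e=[12,15,3] → █
    (5,6)@(11, 13): e=[16,15,-1] → ·
    (1,7)@(3, 15): e=[-12,45,-3] → ·
    (2,7)@(5, 15): e=[-8,45,-7] → ·
    (3,7)@(7, 15): e=[-4,45,-11] → ·
    (4,7)@(9, 15): e=[0,45,-15] → ·  [on edge]
    (7,8)@(15, 17): e=[0,75,-45] → ·  [on edge]
  covered (4 px):
    · · · · · · · · · ·
    · · · · · · · · · ·
    · · · · · · · · · ·
    · · · · · · · · · ·
    · · · · · · · · · ·
    · · · · · · · · · ·
    · █ █ █ █ · · · · ·
    · · · · · · · · · ·
    · · · · · · · · · ·

Answer: [15,3,12]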